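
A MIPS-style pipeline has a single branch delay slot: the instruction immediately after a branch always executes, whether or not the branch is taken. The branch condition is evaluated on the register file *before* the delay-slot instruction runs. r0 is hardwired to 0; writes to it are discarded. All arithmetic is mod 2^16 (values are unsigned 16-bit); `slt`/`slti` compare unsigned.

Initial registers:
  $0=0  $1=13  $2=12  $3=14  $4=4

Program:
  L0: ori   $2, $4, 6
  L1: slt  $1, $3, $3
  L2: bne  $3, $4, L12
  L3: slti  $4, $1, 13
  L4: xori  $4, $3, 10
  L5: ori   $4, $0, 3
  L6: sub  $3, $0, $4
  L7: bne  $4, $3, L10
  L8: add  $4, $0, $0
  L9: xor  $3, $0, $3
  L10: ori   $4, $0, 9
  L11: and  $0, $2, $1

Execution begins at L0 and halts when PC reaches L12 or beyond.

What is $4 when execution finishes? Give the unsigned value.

#0 ori   $2, $4, 6 ; 0/13/6/14/4
#1 slt  $1, $3, $3 ; 0/0/6/14/4
#2 bne  $3, $4, L12 ; 0/0/6/14/4 ; →target
#3 slti  $4, $1, 13 ; 0/0/6/14/1

1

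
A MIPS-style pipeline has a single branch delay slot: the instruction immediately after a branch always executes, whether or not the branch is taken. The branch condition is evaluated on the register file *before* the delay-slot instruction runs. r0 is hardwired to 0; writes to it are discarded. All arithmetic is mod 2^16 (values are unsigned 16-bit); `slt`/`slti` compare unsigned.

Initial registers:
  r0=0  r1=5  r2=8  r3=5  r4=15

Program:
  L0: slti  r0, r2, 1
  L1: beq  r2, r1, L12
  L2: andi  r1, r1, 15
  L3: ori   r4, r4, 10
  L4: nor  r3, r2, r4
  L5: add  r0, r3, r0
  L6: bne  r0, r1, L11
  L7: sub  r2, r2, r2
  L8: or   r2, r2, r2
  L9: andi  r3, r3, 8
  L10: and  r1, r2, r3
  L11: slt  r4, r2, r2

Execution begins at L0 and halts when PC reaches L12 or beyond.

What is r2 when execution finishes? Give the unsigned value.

  step pc=0: slti  r0, r2, 1  regs=(0,5,8,5,15)
  step pc=1: beq  r2, r1, L12  cond=F  regs=(0,5,8,5,15)
  step pc=2: andi  r1, r1, 15  regs=(0,5,8,5,15)
  step pc=3: ori   r4, r4, 10  regs=(0,5,8,5,15)
  step pc=4: nor  r3, r2, r4  regs=(0,5,8,65520,15)
  step pc=5: add  r0, r3, r0  regs=(0,5,8,65520,15)
  step pc=6: bne  r0, r1, L11  cond=T  regs=(0,5,8,65520,15)
  step pc=7: sub  r2, r2, r2  regs=(0,5,0,65520,15)
  step pc=11: slt  r4, r2, r2  regs=(0,5,0,65520,0)

0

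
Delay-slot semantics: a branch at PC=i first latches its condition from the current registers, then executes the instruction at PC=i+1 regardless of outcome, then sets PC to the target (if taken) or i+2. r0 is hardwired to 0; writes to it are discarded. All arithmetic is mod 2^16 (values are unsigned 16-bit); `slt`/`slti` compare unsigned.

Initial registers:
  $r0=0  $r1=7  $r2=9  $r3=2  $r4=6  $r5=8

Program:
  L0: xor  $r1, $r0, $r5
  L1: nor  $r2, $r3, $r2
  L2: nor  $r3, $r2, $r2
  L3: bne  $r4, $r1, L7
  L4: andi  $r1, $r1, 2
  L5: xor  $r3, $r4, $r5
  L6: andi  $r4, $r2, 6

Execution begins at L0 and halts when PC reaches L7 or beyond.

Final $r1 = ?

0

PC=0  xor  $r1, $r0, $r5     | $r0=0 $r1=8 $r2=9 $r3=2 $r4=6 $r5=8
PC=1  nor  $r2, $r3, $r2     | $r0=0 $r1=8 $r2=65524 $r3=2 $r4=6 $r5=8
PC=2  nor  $r3, $r2, $r2     | $r0=0 $r1=8 $r2=65524 $r3=11 $r4=6 $r5=8
PC=3  bne  $r4, $r1, L7      | $r0=0 $r1=8 $r2=65524 $r3=11 $r4=6 $r5=8  [TAKEN]
PC=4  andi  $r1, $r1, 2      | $r0=0 $r1=0 $r2=65524 $r3=11 $r4=6 $r5=8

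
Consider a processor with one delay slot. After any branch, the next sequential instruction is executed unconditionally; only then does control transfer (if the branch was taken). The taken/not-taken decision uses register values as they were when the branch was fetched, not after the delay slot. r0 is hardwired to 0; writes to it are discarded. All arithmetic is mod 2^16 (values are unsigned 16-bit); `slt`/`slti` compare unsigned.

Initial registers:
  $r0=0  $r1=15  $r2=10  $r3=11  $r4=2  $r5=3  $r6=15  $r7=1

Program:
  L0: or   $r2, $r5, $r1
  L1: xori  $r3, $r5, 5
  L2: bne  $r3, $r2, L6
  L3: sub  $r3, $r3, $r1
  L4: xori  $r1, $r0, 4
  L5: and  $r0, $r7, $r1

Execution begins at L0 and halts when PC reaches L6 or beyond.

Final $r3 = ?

  step pc=0: or   $r2, $r5, $r1  regs=(0,15,15,11,2,3,15,1)
  step pc=1: xori  $r3, $r5, 5  regs=(0,15,15,6,2,3,15,1)
  step pc=2: bne  $r3, $r2, L6  cond=T  regs=(0,15,15,6,2,3,15,1)
  step pc=3: sub  $r3, $r3, $r1  regs=(0,15,15,65527,2,3,15,1)

65527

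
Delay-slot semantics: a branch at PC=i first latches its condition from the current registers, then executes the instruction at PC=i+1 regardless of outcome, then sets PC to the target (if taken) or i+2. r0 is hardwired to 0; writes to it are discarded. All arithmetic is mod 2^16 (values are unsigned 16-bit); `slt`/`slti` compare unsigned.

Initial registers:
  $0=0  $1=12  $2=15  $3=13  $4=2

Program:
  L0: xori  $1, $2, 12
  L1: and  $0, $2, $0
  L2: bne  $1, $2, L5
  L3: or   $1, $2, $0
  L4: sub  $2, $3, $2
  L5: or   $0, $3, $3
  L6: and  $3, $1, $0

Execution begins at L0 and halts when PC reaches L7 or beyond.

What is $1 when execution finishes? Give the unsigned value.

15

PC=0  xori  $1, $2, 12       | $0=0 $1=3 $2=15 $3=13 $4=2
PC=1  and  $0, $2, $0        | $0=0 $1=3 $2=15 $3=13 $4=2
PC=2  bne  $1, $2, L5        | $0=0 $1=3 $2=15 $3=13 $4=2  [TAKEN]
PC=3  or   $1, $2, $0        | $0=0 $1=15 $2=15 $3=13 $4=2
PC=5  or   $0, $3, $3        | $0=0 $1=15 $2=15 $3=13 $4=2
PC=6  and  $3, $1, $0        | $0=0 $1=15 $2=15 $3=0 $4=2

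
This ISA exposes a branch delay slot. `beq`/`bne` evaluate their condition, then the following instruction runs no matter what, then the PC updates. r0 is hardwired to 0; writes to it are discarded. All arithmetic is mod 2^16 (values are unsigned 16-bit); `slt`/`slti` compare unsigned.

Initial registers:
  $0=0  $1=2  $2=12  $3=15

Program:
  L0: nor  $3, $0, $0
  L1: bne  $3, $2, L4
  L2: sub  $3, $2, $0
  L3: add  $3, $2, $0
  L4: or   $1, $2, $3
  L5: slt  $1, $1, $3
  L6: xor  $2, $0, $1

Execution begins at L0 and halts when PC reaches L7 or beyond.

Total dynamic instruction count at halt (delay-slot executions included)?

PC=0  nor  $3, $0, $0        | $0=0 $1=2 $2=12 $3=65535
PC=1  bne  $3, $2, L4        | $0=0 $1=2 $2=12 $3=65535  [TAKEN]
PC=2  sub  $3, $2, $0        | $0=0 $1=2 $2=12 $3=12
PC=4  or   $1, $2, $3        | $0=0 $1=12 $2=12 $3=12
PC=5  slt  $1, $1, $3        | $0=0 $1=0 $2=12 $3=12
PC=6  xor  $2, $0, $1        | $0=0 $1=0 $2=0 $3=12

6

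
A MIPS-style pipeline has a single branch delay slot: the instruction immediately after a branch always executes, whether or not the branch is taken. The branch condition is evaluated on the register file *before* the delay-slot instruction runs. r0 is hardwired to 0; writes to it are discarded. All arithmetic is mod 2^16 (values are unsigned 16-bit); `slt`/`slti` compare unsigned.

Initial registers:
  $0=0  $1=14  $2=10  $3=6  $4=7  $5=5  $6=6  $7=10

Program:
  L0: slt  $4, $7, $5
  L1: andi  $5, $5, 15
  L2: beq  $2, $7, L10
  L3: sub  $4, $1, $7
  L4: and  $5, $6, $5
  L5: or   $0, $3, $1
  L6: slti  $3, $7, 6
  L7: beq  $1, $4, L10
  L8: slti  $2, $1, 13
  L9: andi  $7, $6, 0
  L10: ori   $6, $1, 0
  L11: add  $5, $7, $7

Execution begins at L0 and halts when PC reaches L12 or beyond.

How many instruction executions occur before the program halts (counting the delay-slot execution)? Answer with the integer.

6

  step pc=0: slt  $4, $7, $5  regs=(0,14,10,6,0,5,6,10)
  step pc=1: andi  $5, $5, 15  regs=(0,14,10,6,0,5,6,10)
  step pc=2: beq  $2, $7, L10  cond=T  regs=(0,14,10,6,0,5,6,10)
  step pc=3: sub  $4, $1, $7  regs=(0,14,10,6,4,5,6,10)
  step pc=10: ori   $6, $1, 0  regs=(0,14,10,6,4,5,14,10)
  step pc=11: add  $5, $7, $7  regs=(0,14,10,6,4,20,14,10)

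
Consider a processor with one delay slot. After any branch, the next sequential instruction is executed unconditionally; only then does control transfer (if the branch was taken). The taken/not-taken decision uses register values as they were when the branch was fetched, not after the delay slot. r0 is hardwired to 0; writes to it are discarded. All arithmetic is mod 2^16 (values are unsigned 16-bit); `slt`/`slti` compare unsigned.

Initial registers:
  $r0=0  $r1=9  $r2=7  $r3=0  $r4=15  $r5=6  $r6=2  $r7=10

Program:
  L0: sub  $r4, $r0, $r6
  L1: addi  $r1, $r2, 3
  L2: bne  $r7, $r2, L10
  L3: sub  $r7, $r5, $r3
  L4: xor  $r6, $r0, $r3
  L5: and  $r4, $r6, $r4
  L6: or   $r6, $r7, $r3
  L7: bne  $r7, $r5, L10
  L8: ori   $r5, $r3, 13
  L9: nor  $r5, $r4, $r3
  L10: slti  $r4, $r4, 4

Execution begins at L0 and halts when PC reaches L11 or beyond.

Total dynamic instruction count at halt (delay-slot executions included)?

PC=0  sub  $r4, $r0, $r6     | $r0=0 $r1=9 $r2=7 $r3=0 $r4=65534 $r5=6 $r6=2 $r7=10
PC=1  addi  $r1, $r2, 3      | $r0=0 $r1=10 $r2=7 $r3=0 $r4=65534 $r5=6 $r6=2 $r7=10
PC=2  bne  $r7, $r2, L10     | $r0=0 $r1=10 $r2=7 $r3=0 $r4=65534 $r5=6 $r6=2 $r7=10  [TAKEN]
PC=3  sub  $r7, $r5, $r3     | $r0=0 $r1=10 $r2=7 $r3=0 $r4=65534 $r5=6 $r6=2 $r7=6
PC=10 slti  $r4, $r4, 4      | $r0=0 $r1=10 $r2=7 $r3=0 $r4=0 $r5=6 $r6=2 $r7=6

5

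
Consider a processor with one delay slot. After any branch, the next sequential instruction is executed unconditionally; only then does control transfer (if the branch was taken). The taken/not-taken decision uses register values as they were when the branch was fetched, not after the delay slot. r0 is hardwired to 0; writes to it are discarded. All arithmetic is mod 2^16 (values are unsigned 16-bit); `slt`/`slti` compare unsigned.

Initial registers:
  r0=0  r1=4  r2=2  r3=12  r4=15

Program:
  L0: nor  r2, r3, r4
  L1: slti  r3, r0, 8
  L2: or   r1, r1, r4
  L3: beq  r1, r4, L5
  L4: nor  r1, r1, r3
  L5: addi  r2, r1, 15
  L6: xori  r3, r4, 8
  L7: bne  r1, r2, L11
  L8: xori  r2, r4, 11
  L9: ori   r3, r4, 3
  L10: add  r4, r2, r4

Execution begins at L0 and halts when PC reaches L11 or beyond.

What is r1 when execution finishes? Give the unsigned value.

[0] nor  r2, r3, r4  →  {r0:0, r1:4, r2:65520, r3:12, r4:15}
[1] slti  r3, r0, 8  →  {r0:0, r1:4, r2:65520, r3:1, r4:15}
[2] or   r1, r1, r4  →  {r0:0, r1:15, r2:65520, r3:1, r4:15}
[3] beq  r1, r4, L5  →  {r0:0, r1:15, r2:65520, r3:1, r4:15}  ⟨branch taken⟩
[4] nor  r1, r1, r3  →  {r0:0, r1:65520, r2:65520, r3:1, r4:15}
[5] addi  r2, r1, 15  →  {r0:0, r1:65520, r2:65535, r3:1, r4:15}
[6] xori  r3, r4, 8  →  {r0:0, r1:65520, r2:65535, r3:7, r4:15}
[7] bne  r1, r2, L11  →  {r0:0, r1:65520, r2:65535, r3:7, r4:15}  ⟨branch taken⟩
[8] xori  r2, r4, 11  →  {r0:0, r1:65520, r2:4, r3:7, r4:15}

65520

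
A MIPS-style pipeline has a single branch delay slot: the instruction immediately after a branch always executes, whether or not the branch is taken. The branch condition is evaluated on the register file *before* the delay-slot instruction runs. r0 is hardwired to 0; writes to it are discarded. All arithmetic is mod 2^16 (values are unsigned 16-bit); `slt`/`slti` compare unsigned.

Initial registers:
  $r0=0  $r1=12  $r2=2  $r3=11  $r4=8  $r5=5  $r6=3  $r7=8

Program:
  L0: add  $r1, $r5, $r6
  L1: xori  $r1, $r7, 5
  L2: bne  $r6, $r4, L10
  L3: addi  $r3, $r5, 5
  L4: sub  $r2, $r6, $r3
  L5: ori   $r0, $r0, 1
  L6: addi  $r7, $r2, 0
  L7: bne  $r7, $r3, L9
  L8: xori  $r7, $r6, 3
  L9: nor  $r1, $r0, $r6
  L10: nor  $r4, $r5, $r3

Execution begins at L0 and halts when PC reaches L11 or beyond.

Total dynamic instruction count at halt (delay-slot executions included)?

5

#0 add  $r1, $r5, $r6 ; 0/8/2/11/8/5/3/8
#1 xori  $r1, $r7, 5 ; 0/13/2/11/8/5/3/8
#2 bne  $r6, $r4, L10 ; 0/13/2/11/8/5/3/8 ; →target
#3 addi  $r3, $r5, 5 ; 0/13/2/10/8/5/3/8
#10 nor  $r4, $r5, $r3 ; 0/13/2/10/65520/5/3/8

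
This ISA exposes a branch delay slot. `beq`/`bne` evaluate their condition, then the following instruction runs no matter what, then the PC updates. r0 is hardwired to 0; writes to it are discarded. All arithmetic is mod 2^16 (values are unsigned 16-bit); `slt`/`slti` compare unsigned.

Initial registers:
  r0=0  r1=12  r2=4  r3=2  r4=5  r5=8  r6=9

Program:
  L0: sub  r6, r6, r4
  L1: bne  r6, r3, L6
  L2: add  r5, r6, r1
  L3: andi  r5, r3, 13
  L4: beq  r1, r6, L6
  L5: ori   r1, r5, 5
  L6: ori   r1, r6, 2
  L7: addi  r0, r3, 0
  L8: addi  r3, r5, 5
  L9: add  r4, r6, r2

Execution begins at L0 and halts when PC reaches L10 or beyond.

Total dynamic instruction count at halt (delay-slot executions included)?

#0 sub  r6, r6, r4 ; 0/12/4/2/5/8/4
#1 bne  r6, r3, L6 ; 0/12/4/2/5/8/4 ; →target
#2 add  r5, r6, r1 ; 0/12/4/2/5/16/4
#6 ori   r1, r6, 2 ; 0/6/4/2/5/16/4
#7 addi  r0, r3, 0 ; 0/6/4/2/5/16/4
#8 addi  r3, r5, 5 ; 0/6/4/21/5/16/4
#9 add  r4, r6, r2 ; 0/6/4/21/8/16/4

7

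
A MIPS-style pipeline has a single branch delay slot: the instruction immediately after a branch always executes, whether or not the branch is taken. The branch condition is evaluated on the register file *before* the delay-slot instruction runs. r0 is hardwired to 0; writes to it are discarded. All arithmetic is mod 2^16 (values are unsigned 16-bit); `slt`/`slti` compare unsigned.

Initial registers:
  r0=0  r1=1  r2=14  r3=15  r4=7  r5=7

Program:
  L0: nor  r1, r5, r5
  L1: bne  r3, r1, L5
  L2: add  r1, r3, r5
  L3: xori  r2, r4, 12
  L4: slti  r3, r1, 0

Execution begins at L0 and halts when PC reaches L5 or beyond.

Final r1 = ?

  step pc=0: nor  r1, r5, r5  regs=(0,65528,14,15,7,7)
  step pc=1: bne  r3, r1, L5  cond=T  regs=(0,65528,14,15,7,7)
  step pc=2: add  r1, r3, r5  regs=(0,22,14,15,7,7)

22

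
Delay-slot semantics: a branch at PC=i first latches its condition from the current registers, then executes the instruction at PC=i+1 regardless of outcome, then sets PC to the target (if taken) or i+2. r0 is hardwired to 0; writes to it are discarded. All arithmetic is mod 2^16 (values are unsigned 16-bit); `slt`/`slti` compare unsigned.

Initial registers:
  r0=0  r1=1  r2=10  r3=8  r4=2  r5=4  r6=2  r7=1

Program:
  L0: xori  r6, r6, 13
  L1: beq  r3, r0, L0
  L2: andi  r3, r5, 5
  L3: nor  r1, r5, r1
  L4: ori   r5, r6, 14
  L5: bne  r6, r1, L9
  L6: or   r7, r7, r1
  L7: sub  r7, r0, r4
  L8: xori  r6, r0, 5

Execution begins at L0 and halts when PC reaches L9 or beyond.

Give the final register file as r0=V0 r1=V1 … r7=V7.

r0=0 r1=65530 r2=10 r3=4 r4=2 r5=15 r6=15 r7=65531

#0 xori  r6, r6, 13 ; 0/1/10/8/2/4/15/1
#1 beq  r3, r0, L0 ; 0/1/10/8/2/4/15/1 ; →fallthru
#2 andi  r3, r5, 5 ; 0/1/10/4/2/4/15/1
#3 nor  r1, r5, r1 ; 0/65530/10/4/2/4/15/1
#4 ori   r5, r6, 14 ; 0/65530/10/4/2/15/15/1
#5 bne  r6, r1, L9 ; 0/65530/10/4/2/15/15/1 ; →target
#6 or   r7, r7, r1 ; 0/65530/10/4/2/15/15/65531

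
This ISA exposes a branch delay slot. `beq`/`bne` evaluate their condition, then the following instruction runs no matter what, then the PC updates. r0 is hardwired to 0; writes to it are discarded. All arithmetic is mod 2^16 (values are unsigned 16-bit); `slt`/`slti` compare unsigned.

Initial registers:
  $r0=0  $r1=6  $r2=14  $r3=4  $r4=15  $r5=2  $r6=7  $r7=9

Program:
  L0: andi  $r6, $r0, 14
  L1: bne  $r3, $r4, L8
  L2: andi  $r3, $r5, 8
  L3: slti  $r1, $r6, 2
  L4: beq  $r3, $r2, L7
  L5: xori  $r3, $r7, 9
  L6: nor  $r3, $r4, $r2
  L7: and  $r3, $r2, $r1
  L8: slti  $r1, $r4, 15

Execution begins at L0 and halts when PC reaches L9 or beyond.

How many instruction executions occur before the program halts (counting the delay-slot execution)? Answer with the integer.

PC=0  andi  $r6, $r0, 14     | $r0=0 $r1=6 $r2=14 $r3=4 $r4=15 $r5=2 $r6=0 $r7=9
PC=1  bne  $r3, $r4, L8      | $r0=0 $r1=6 $r2=14 $r3=4 $r4=15 $r5=2 $r6=0 $r7=9  [TAKEN]
PC=2  andi  $r3, $r5, 8      | $r0=0 $r1=6 $r2=14 $r3=0 $r4=15 $r5=2 $r6=0 $r7=9
PC=8  slti  $r1, $r4, 15     | $r0=0 $r1=0 $r2=14 $r3=0 $r4=15 $r5=2 $r6=0 $r7=9

4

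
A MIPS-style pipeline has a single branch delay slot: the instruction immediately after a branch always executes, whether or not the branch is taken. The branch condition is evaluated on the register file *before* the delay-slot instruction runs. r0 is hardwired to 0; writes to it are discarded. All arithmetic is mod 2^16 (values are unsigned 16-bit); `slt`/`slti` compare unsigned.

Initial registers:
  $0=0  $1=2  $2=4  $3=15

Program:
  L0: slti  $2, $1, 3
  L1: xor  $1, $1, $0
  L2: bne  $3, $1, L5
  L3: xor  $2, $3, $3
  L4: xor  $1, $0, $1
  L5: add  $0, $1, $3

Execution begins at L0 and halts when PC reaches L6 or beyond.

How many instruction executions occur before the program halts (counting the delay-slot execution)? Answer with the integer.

#0 slti  $2, $1, 3 ; 0/2/1/15
#1 xor  $1, $1, $0 ; 0/2/1/15
#2 bne  $3, $1, L5 ; 0/2/1/15 ; →target
#3 xor  $2, $3, $3 ; 0/2/0/15
#5 add  $0, $1, $3 ; 0/2/0/15

5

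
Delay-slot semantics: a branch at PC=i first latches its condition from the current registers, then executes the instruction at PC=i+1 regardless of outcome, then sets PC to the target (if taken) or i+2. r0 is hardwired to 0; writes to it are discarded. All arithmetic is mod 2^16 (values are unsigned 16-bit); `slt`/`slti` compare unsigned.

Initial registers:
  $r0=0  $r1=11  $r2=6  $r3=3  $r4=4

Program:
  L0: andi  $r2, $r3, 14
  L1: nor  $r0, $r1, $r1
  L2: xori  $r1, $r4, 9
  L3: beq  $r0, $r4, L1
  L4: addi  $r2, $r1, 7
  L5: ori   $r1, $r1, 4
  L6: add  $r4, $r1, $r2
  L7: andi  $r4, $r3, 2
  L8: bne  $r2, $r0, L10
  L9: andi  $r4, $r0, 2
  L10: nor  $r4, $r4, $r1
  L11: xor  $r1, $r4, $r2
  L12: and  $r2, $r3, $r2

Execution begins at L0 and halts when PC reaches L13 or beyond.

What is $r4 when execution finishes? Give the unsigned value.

65522

  step pc=0: andi  $r2, $r3, 14  regs=(0,11,2,3,4)
  step pc=1: nor  $r0, $r1, $r1  regs=(0,11,2,3,4)
  step pc=2: xori  $r1, $r4, 9  regs=(0,13,2,3,4)
  step pc=3: beq  $r0, $r4, L1  cond=F  regs=(0,13,2,3,4)
  step pc=4: addi  $r2, $r1, 7  regs=(0,13,20,3,4)
  step pc=5: ori   $r1, $r1, 4  regs=(0,13,20,3,4)
  step pc=6: add  $r4, $r1, $r2  regs=(0,13,20,3,33)
  step pc=7: andi  $r4, $r3, 2  regs=(0,13,20,3,2)
  step pc=8: bne  $r2, $r0, L10  cond=T  regs=(0,13,20,3,2)
  step pc=9: andi  $r4, $r0, 2  regs=(0,13,20,3,0)
  step pc=10: nor  $r4, $r4, $r1  regs=(0,13,20,3,65522)
  step pc=11: xor  $r1, $r4, $r2  regs=(0,65510,20,3,65522)
  step pc=12: and  $r2, $r3, $r2  regs=(0,65510,0,3,65522)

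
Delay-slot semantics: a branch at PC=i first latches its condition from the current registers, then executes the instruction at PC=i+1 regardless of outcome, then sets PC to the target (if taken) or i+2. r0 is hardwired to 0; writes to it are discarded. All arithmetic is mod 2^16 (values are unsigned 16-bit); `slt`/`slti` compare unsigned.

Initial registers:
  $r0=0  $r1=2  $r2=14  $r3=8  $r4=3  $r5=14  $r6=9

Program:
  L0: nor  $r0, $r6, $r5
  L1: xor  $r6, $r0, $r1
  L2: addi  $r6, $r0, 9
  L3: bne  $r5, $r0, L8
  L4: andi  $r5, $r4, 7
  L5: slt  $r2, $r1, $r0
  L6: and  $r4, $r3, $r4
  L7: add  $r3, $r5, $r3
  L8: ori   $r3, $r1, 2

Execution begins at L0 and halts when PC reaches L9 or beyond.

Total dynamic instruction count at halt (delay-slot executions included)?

6

#0 nor  $r0, $r6, $r5 ; 0/2/14/8/3/14/9
#1 xor  $r6, $r0, $r1 ; 0/2/14/8/3/14/2
#2 addi  $r6, $r0, 9 ; 0/2/14/8/3/14/9
#3 bne  $r5, $r0, L8 ; 0/2/14/8/3/14/9 ; →target
#4 andi  $r5, $r4, 7 ; 0/2/14/8/3/3/9
#8 ori   $r3, $r1, 2 ; 0/2/14/2/3/3/9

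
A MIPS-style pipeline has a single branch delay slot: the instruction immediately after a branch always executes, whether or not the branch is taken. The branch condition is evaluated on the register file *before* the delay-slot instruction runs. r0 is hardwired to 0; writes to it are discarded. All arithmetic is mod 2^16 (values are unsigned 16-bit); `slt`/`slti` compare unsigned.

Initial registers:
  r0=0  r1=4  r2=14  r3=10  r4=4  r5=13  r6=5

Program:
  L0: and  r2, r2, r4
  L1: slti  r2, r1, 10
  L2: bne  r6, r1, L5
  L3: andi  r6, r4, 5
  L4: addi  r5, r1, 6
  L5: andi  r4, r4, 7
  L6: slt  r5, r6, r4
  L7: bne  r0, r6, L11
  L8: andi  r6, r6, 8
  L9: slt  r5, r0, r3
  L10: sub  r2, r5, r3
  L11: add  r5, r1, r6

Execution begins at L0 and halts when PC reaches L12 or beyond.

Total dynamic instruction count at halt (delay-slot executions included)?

9

  step pc=0: and  r2, r2, r4  regs=(0,4,4,10,4,13,5)
  step pc=1: slti  r2, r1, 10  regs=(0,4,1,10,4,13,5)
  step pc=2: bne  r6, r1, L5  cond=T  regs=(0,4,1,10,4,13,5)
  step pc=3: andi  r6, r4, 5  regs=(0,4,1,10,4,13,4)
  step pc=5: andi  r4, r4, 7  regs=(0,4,1,10,4,13,4)
  step pc=6: slt  r5, r6, r4  regs=(0,4,1,10,4,0,4)
  step pc=7: bne  r0, r6, L11  cond=T  regs=(0,4,1,10,4,0,4)
  step pc=8: andi  r6, r6, 8  regs=(0,4,1,10,4,0,0)
  step pc=11: add  r5, r1, r6  regs=(0,4,1,10,4,4,0)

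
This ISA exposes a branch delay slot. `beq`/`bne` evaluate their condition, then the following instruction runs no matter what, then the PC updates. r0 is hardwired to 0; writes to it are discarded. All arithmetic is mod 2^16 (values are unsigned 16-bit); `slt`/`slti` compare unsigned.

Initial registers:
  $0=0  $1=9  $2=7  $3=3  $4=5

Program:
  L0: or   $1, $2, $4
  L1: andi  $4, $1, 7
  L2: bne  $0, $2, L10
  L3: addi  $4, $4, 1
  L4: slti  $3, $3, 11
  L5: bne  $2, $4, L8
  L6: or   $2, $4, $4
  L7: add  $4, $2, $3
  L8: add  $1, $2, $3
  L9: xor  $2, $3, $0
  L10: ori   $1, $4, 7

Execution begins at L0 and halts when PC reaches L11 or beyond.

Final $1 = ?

[0] or   $1, $2, $4  →  {$0:0, $1:7, $2:7, $3:3, $4:5}
[1] andi  $4, $1, 7  →  {$0:0, $1:7, $2:7, $3:3, $4:7}
[2] bne  $0, $2, L10  →  {$0:0, $1:7, $2:7, $3:3, $4:7}  ⟨branch taken⟩
[3] addi  $4, $4, 1  →  {$0:0, $1:7, $2:7, $3:3, $4:8}
[10] ori   $1, $4, 7  →  {$0:0, $1:15, $2:7, $3:3, $4:8}

15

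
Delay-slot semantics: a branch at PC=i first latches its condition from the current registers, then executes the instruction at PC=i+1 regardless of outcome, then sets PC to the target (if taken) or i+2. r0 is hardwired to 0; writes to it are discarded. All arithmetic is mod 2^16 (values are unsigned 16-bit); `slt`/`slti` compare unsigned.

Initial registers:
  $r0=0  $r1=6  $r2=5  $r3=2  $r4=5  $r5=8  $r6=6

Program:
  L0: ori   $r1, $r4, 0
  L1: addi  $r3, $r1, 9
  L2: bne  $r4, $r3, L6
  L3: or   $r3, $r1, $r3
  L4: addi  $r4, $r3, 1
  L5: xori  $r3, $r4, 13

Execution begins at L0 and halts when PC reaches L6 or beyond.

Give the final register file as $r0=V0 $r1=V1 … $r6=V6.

$r0=0 $r1=5 $r2=5 $r3=15 $r4=5 $r5=8 $r6=6

#0 ori   $r1, $r4, 0 ; 0/5/5/2/5/8/6
#1 addi  $r3, $r1, 9 ; 0/5/5/14/5/8/6
#2 bne  $r4, $r3, L6 ; 0/5/5/14/5/8/6 ; →target
#3 or   $r3, $r1, $r3 ; 0/5/5/15/5/8/6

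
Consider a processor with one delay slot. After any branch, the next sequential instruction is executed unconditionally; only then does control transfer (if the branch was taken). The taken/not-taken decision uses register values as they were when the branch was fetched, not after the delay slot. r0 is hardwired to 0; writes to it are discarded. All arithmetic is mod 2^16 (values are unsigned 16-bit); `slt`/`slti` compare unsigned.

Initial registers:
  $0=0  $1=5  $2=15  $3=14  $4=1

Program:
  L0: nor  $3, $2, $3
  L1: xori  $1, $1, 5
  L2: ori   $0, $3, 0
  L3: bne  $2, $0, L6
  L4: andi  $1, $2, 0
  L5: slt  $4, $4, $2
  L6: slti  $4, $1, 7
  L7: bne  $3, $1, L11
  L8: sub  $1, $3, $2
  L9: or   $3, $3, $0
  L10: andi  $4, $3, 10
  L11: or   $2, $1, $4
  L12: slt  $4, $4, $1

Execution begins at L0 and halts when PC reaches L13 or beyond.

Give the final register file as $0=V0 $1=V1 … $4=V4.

  step pc=0: nor  $3, $2, $3  regs=(0,5,15,65520,1)
  step pc=1: xori  $1, $1, 5  regs=(0,0,15,65520,1)
  step pc=2: ori   $0, $3, 0  regs=(0,0,15,65520,1)
  step pc=3: bne  $2, $0, L6  cond=T  regs=(0,0,15,65520,1)
  step pc=4: andi  $1, $2, 0  regs=(0,0,15,65520,1)
  step pc=6: slti  $4, $1, 7  regs=(0,0,15,65520,1)
  step pc=7: bne  $3, $1, L11  cond=T  regs=(0,0,15,65520,1)
  step pc=8: sub  $1, $3, $2  regs=(0,65505,15,65520,1)
  step pc=11: or   $2, $1, $4  regs=(0,65505,65505,65520,1)
  step pc=12: slt  $4, $4, $1  regs=(0,65505,65505,65520,1)

$0=0 $1=65505 $2=65505 $3=65520 $4=1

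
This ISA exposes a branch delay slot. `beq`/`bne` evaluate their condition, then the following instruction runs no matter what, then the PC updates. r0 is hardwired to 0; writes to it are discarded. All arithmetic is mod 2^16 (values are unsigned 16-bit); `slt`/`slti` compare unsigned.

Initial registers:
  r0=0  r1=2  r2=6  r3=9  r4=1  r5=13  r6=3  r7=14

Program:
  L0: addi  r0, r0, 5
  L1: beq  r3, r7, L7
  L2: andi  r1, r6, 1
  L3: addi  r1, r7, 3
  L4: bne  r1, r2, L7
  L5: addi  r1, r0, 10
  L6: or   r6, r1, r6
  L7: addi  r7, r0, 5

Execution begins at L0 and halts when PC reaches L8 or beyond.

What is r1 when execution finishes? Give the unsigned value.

#0 addi  r0, r0, 5 ; 0/2/6/9/1/13/3/14
#1 beq  r3, r7, L7 ; 0/2/6/9/1/13/3/14 ; →fallthru
#2 andi  r1, r6, 1 ; 0/1/6/9/1/13/3/14
#3 addi  r1, r7, 3 ; 0/17/6/9/1/13/3/14
#4 bne  r1, r2, L7 ; 0/17/6/9/1/13/3/14 ; →target
#5 addi  r1, r0, 10 ; 0/10/6/9/1/13/3/14
#7 addi  r7, r0, 5 ; 0/10/6/9/1/13/3/5

10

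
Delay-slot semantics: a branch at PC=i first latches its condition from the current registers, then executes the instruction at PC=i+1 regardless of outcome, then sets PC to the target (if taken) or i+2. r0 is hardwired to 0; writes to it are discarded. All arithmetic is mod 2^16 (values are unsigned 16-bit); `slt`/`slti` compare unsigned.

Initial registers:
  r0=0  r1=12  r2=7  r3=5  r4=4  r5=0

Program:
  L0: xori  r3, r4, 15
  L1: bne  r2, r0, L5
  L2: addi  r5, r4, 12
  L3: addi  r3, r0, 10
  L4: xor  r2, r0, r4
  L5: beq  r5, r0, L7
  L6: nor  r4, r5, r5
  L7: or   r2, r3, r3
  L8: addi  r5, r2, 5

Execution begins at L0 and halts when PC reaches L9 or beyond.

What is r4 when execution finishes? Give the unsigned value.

[0] xori  r3, r4, 15  →  {r0:0, r1:12, r2:7, r3:11, r4:4, r5:0}
[1] bne  r2, r0, L5  →  {r0:0, r1:12, r2:7, r3:11, r4:4, r5:0}  ⟨branch taken⟩
[2] addi  r5, r4, 12  →  {r0:0, r1:12, r2:7, r3:11, r4:4, r5:16}
[5] beq  r5, r0, L7  →  {r0:0, r1:12, r2:7, r3:11, r4:4, r5:16}  ⟨branch fallthrough⟩
[6] nor  r4, r5, r5  →  {r0:0, r1:12, r2:7, r3:11, r4:65519, r5:16}
[7] or   r2, r3, r3  →  {r0:0, r1:12, r2:11, r3:11, r4:65519, r5:16}
[8] addi  r5, r2, 5  →  {r0:0, r1:12, r2:11, r3:11, r4:65519, r5:16}

65519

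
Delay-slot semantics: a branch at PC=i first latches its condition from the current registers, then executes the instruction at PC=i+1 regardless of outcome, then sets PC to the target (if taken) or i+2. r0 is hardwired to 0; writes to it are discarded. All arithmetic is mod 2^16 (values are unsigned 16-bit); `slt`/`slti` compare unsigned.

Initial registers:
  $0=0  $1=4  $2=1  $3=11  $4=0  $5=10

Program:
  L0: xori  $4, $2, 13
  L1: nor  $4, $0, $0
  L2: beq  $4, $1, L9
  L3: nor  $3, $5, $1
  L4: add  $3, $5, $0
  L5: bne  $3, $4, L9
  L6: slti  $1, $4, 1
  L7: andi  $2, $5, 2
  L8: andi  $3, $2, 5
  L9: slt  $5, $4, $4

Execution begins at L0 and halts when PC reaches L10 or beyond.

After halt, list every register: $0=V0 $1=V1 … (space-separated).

$0=0 $1=0 $2=1 $3=10 $4=65535 $5=0

  step pc=0: xori  $4, $2, 13  regs=(0,4,1,11,12,10)
  step pc=1: nor  $4, $0, $0  regs=(0,4,1,11,65535,10)
  step pc=2: beq  $4, $1, L9  cond=F  regs=(0,4,1,11,65535,10)
  step pc=3: nor  $3, $5, $1  regs=(0,4,1,65521,65535,10)
  step pc=4: add  $3, $5, $0  regs=(0,4,1,10,65535,10)
  step pc=5: bne  $3, $4, L9  cond=T  regs=(0,4,1,10,65535,10)
  step pc=6: slti  $1, $4, 1  regs=(0,0,1,10,65535,10)
  step pc=9: slt  $5, $4, $4  regs=(0,0,1,10,65535,0)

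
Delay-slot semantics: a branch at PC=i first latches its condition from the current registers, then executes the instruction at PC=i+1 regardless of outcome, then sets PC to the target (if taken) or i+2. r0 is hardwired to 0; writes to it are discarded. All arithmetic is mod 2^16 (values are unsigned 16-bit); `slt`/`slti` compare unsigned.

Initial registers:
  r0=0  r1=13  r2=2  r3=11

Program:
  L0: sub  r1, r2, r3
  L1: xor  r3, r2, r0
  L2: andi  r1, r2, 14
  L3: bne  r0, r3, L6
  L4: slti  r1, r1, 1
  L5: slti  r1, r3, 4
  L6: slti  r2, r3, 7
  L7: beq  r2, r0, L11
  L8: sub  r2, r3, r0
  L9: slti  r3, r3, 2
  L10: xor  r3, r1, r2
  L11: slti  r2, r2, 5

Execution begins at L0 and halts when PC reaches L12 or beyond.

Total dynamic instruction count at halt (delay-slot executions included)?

11

#0 sub  r1, r2, r3 ; 0/65527/2/11
#1 xor  r3, r2, r0 ; 0/65527/2/2
#2 andi  r1, r2, 14 ; 0/2/2/2
#3 bne  r0, r3, L6 ; 0/2/2/2 ; →target
#4 slti  r1, r1, 1 ; 0/0/2/2
#6 slti  r2, r3, 7 ; 0/0/1/2
#7 beq  r2, r0, L11 ; 0/0/1/2 ; →fallthru
#8 sub  r2, r3, r0 ; 0/0/2/2
#9 slti  r3, r3, 2 ; 0/0/2/0
#10 xor  r3, r1, r2 ; 0/0/2/2
#11 slti  r2, r2, 5 ; 0/0/1/2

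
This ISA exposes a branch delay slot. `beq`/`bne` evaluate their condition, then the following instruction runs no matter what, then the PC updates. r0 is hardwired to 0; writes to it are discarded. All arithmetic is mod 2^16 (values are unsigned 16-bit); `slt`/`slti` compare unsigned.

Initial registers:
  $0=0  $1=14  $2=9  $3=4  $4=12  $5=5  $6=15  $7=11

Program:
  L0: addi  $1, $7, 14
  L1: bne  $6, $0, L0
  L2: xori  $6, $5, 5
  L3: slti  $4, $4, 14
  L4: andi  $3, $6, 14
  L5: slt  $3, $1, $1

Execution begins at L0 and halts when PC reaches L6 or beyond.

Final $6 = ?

0

  step pc=0: addi  $1, $7, 14  regs=(0,25,9,4,12,5,15,11)
  step pc=1: bne  $6, $0, L0  cond=T  regs=(0,25,9,4,12,5,15,11)
  step pc=2: xori  $6, $5, 5  regs=(0,25,9,4,12,5,0,11)
  step pc=0: addi  $1, $7, 14  regs=(0,25,9,4,12,5,0,11)
  step pc=1: bne  $6, $0, L0  cond=F  regs=(0,25,9,4,12,5,0,11)
  step pc=2: xori  $6, $5, 5  regs=(0,25,9,4,12,5,0,11)
  step pc=3: slti  $4, $4, 14  regs=(0,25,9,4,1,5,0,11)
  step pc=4: andi  $3, $6, 14  regs=(0,25,9,0,1,5,0,11)
  step pc=5: slt  $3, $1, $1  regs=(0,25,9,0,1,5,0,11)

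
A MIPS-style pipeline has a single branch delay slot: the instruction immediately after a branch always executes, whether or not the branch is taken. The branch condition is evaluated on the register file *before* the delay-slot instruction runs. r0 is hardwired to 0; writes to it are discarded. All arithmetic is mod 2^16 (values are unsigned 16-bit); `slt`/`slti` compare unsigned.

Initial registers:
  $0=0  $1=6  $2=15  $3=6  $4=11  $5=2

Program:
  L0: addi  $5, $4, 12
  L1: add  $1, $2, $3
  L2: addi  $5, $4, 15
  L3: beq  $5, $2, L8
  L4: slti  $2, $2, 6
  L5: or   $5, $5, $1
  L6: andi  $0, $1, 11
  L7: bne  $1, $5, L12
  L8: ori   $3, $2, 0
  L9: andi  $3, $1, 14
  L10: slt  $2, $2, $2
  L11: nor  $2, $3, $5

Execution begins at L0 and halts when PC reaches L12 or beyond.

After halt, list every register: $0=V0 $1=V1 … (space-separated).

PC=0  addi  $5, $4, 12       | $0=0 $1=6 $2=15 $3=6 $4=11 $5=23
PC=1  add  $1, $2, $3        | $0=0 $1=21 $2=15 $3=6 $4=11 $5=23
PC=2  addi  $5, $4, 15       | $0=0 $1=21 $2=15 $3=6 $4=11 $5=26
PC=3  beq  $5, $2, L8        | $0=0 $1=21 $2=15 $3=6 $4=11 $5=26  [not taken]
PC=4  slti  $2, $2, 6        | $0=0 $1=21 $2=0 $3=6 $4=11 $5=26
PC=5  or   $5, $5, $1        | $0=0 $1=21 $2=0 $3=6 $4=11 $5=31
PC=6  andi  $0, $1, 11       | $0=0 $1=21 $2=0 $3=6 $4=11 $5=31
PC=7  bne  $1, $5, L12       | $0=0 $1=21 $2=0 $3=6 $4=11 $5=31  [TAKEN]
PC=8  ori   $3, $2, 0        | $0=0 $1=21 $2=0 $3=0 $4=11 $5=31

$0=0 $1=21 $2=0 $3=0 $4=11 $5=31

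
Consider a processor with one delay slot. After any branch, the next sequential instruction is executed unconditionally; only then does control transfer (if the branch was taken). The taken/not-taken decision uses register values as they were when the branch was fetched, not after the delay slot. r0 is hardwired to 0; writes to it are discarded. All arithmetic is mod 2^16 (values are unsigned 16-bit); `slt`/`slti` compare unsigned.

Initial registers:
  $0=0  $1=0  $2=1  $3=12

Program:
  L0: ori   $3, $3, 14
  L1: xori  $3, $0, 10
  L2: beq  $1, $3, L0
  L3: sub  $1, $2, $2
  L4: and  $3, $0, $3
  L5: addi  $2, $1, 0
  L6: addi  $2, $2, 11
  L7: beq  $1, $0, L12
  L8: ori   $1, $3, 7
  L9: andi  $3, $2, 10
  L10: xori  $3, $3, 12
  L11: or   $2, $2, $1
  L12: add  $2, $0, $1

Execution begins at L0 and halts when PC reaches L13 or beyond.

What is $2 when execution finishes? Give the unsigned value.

[0] ori   $3, $3, 14  →  {$0:0, $1:0, $2:1, $3:14}
[1] xori  $3, $0, 10  →  {$0:0, $1:0, $2:1, $3:10}
[2] beq  $1, $3, L0  →  {$0:0, $1:0, $2:1, $3:10}  ⟨branch fallthrough⟩
[3] sub  $1, $2, $2  →  {$0:0, $1:0, $2:1, $3:10}
[4] and  $3, $0, $3  →  {$0:0, $1:0, $2:1, $3:0}
[5] addi  $2, $1, 0  →  {$0:0, $1:0, $2:0, $3:0}
[6] addi  $2, $2, 11  →  {$0:0, $1:0, $2:11, $3:0}
[7] beq  $1, $0, L12  →  {$0:0, $1:0, $2:11, $3:0}  ⟨branch taken⟩
[8] ori   $1, $3, 7  →  {$0:0, $1:7, $2:11, $3:0}
[12] add  $2, $0, $1  →  {$0:0, $1:7, $2:7, $3:0}

7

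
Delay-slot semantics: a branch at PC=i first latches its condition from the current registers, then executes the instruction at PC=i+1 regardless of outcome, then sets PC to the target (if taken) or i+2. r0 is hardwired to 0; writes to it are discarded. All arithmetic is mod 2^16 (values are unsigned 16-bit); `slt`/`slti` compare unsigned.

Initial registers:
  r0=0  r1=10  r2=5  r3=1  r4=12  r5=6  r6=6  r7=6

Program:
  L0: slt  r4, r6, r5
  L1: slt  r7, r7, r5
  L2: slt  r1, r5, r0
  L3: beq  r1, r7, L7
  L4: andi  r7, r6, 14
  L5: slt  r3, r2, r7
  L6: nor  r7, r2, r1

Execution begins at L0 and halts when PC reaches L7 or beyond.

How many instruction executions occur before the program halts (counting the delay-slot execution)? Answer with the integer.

5

  step pc=0: slt  r4, r6, r5  regs=(0,10,5,1,0,6,6,6)
  step pc=1: slt  r7, r7, r5  regs=(0,10,5,1,0,6,6,0)
  step pc=2: slt  r1, r5, r0  regs=(0,0,5,1,0,6,6,0)
  step pc=3: beq  r1, r7, L7  cond=T  regs=(0,0,5,1,0,6,6,0)
  step pc=4: andi  r7, r6, 14  regs=(0,0,5,1,0,6,6,6)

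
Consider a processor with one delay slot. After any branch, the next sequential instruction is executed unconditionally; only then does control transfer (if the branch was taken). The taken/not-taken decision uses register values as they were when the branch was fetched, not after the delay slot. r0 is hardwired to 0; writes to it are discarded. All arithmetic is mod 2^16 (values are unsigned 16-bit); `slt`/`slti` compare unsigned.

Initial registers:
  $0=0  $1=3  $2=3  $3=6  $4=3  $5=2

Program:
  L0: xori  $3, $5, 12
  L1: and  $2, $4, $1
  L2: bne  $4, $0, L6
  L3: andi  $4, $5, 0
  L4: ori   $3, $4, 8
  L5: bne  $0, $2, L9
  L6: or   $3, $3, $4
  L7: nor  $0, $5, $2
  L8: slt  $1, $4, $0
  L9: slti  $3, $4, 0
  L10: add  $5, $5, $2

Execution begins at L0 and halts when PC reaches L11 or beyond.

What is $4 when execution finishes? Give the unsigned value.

0

#0 xori  $3, $5, 12 ; 0/3/3/14/3/2
#1 and  $2, $4, $1 ; 0/3/3/14/3/2
#2 bne  $4, $0, L6 ; 0/3/3/14/3/2 ; →target
#3 andi  $4, $5, 0 ; 0/3/3/14/0/2
#6 or   $3, $3, $4 ; 0/3/3/14/0/2
#7 nor  $0, $5, $2 ; 0/3/3/14/0/2
#8 slt  $1, $4, $0 ; 0/0/3/14/0/2
#9 slti  $3, $4, 0 ; 0/0/3/0/0/2
#10 add  $5, $5, $2 ; 0/0/3/0/0/5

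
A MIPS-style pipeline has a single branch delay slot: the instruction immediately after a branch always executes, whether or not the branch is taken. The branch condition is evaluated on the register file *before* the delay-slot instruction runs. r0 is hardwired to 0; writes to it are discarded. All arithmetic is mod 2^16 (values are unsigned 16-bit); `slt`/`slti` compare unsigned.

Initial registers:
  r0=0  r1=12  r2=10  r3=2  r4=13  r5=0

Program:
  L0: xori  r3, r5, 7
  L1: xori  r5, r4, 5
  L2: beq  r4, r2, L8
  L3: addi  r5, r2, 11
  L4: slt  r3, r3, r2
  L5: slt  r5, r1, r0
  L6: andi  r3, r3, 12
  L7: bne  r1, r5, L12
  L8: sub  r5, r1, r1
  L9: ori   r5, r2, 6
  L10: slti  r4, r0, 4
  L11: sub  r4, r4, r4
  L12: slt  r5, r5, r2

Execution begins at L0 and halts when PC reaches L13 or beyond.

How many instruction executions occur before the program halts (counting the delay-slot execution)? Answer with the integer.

[0] xori  r3, r5, 7  →  {r0:0, r1:12, r2:10, r3:7, r4:13, r5:0}
[1] xori  r5, r4, 5  →  {r0:0, r1:12, r2:10, r3:7, r4:13, r5:8}
[2] beq  r4, r2, L8  →  {r0:0, r1:12, r2:10, r3:7, r4:13, r5:8}  ⟨branch fallthrough⟩
[3] addi  r5, r2, 11  →  {r0:0, r1:12, r2:10, r3:7, r4:13, r5:21}
[4] slt  r3, r3, r2  →  {r0:0, r1:12, r2:10, r3:1, r4:13, r5:21}
[5] slt  r5, r1, r0  →  {r0:0, r1:12, r2:10, r3:1, r4:13, r5:0}
[6] andi  r3, r3, 12  →  {r0:0, r1:12, r2:10, r3:0, r4:13, r5:0}
[7] bne  r1, r5, L12  →  {r0:0, r1:12, r2:10, r3:0, r4:13, r5:0}  ⟨branch taken⟩
[8] sub  r5, r1, r1  →  {r0:0, r1:12, r2:10, r3:0, r4:13, r5:0}
[12] slt  r5, r5, r2  →  {r0:0, r1:12, r2:10, r3:0, r4:13, r5:1}

10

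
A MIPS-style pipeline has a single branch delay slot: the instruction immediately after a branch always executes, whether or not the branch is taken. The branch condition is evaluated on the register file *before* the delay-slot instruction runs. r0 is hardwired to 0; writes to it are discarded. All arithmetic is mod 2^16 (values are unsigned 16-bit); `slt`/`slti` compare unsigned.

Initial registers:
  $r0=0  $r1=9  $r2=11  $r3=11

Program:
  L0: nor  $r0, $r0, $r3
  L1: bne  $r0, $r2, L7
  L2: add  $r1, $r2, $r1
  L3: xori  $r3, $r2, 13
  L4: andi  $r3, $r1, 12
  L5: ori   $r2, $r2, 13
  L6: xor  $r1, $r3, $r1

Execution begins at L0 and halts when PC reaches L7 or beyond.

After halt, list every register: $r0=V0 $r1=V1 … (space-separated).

#0 nor  $r0, $r0, $r3 ; 0/9/11/11
#1 bne  $r0, $r2, L7 ; 0/9/11/11 ; →target
#2 add  $r1, $r2, $r1 ; 0/20/11/11

$r0=0 $r1=20 $r2=11 $r3=11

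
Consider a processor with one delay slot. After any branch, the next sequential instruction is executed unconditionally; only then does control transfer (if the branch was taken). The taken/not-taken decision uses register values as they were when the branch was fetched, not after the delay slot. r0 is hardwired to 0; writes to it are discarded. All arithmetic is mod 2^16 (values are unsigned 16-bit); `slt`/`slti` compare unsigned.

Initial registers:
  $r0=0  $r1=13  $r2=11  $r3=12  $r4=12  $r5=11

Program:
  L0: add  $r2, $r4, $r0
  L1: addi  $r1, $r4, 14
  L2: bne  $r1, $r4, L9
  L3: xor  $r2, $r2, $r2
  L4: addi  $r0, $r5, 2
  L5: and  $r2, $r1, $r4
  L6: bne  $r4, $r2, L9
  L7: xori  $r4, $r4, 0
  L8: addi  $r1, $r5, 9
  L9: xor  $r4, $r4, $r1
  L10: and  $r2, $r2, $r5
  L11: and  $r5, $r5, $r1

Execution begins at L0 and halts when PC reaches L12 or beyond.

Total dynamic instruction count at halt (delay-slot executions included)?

  step pc=0: add  $r2, $r4, $r0  regs=(0,13,12,12,12,11)
  step pc=1: addi  $r1, $r4, 14  regs=(0,26,12,12,12,11)
  step pc=2: bne  $r1, $r4, L9  cond=T  regs=(0,26,12,12,12,11)
  step pc=3: xor  $r2, $r2, $r2  regs=(0,26,0,12,12,11)
  step pc=9: xor  $r4, $r4, $r1  regs=(0,26,0,12,22,11)
  step pc=10: and  $r2, $r2, $r5  regs=(0,26,0,12,22,11)
  step pc=11: and  $r5, $r5, $r1  regs=(0,26,0,12,22,10)

7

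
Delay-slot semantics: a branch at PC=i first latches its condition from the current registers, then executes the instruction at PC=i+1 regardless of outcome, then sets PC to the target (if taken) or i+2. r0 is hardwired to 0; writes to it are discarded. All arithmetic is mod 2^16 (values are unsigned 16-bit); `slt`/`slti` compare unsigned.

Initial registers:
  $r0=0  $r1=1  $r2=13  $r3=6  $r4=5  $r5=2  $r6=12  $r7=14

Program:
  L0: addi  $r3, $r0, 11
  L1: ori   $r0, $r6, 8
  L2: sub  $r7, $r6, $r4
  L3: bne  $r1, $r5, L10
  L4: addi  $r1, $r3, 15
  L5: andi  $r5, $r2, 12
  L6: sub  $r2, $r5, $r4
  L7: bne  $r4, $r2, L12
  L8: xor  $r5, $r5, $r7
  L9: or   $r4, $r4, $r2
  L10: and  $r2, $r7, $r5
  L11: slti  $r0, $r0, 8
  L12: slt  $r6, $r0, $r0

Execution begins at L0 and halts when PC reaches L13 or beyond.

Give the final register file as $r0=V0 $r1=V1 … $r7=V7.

  step pc=0: addi  $r3, $r0, 11  regs=(0,1,13,11,5,2,12,14)
  step pc=1: ori   $r0, $r6, 8  regs=(0,1,13,11,5,2,12,14)
  step pc=2: sub  $r7, $r6, $r4  regs=(0,1,13,11,5,2,12,7)
  step pc=3: bne  $r1, $r5, L10  cond=T  regs=(0,1,13,11,5,2,12,7)
  step pc=4: addi  $r1, $r3, 15  regs=(0,26,13,11,5,2,12,7)
  step pc=10: and  $r2, $r7, $r5  regs=(0,26,2,11,5,2,12,7)
  step pc=11: slti  $r0, $r0, 8  regs=(0,26,2,11,5,2,12,7)
  step pc=12: slt  $r6, $r0, $r0  regs=(0,26,2,11,5,2,0,7)

$r0=0 $r1=26 $r2=2 $r3=11 $r4=5 $r5=2 $r6=0 $r7=7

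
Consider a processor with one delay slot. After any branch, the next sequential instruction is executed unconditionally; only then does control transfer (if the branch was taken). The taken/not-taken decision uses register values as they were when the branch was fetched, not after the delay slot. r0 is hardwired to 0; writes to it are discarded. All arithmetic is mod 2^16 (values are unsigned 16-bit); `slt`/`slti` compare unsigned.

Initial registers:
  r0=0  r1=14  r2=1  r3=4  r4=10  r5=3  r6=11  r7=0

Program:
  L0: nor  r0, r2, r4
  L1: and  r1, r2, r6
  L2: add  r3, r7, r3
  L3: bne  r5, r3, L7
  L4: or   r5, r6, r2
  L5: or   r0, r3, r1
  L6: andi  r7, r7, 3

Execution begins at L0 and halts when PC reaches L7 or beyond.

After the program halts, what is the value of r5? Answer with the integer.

#0 nor  r0, r2, r4 ; 0/14/1/4/10/3/11/0
#1 and  r1, r2, r6 ; 0/1/1/4/10/3/11/0
#2 add  r3, r7, r3 ; 0/1/1/4/10/3/11/0
#3 bne  r5, r3, L7 ; 0/1/1/4/10/3/11/0 ; →target
#4 or   r5, r6, r2 ; 0/1/1/4/10/11/11/0

11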